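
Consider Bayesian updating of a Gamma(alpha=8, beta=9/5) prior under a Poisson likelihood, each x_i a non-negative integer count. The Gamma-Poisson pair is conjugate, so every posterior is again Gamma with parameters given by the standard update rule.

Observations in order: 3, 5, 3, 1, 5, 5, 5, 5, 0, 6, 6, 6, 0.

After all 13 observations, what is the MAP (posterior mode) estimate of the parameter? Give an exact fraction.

obs 1: x=3 → posterior Gamma(11, 14/5)
obs 2: x=5 → posterior Gamma(16, 19/5)
obs 3: x=3 → posterior Gamma(19, 24/5)
obs 4: x=1 → posterior Gamma(20, 29/5)
obs 5: x=5 → posterior Gamma(25, 34/5)
obs 6: x=5 → posterior Gamma(30, 39/5)
obs 7: x=5 → posterior Gamma(35, 44/5)
obs 8: x=5 → posterior Gamma(40, 49/5)
obs 9: x=0 → posterior Gamma(40, 54/5)
obs 10: x=6 → posterior Gamma(46, 59/5)
obs 11: x=6 → posterior Gamma(52, 64/5)
obs 12: x=6 → posterior Gamma(58, 69/5)
obs 13: x=0 → posterior Gamma(58, 74/5)

285/74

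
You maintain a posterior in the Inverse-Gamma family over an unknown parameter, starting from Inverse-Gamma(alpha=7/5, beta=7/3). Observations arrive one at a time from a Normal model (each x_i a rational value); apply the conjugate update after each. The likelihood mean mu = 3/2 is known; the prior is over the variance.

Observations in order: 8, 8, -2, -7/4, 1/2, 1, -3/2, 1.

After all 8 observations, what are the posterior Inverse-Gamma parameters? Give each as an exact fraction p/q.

obs 1: x=8 → posterior Inverse-Gamma(19/10, 563/24)
obs 2: x=8 → posterior Inverse-Gamma(12/5, 535/12)
obs 3: x=-2 → posterior Inverse-Gamma(29/10, 1217/24)
obs 4: x=-7/4 → posterior Inverse-Gamma(17/5, 5375/96)
obs 5: x=1/2 → posterior Inverse-Gamma(39/10, 5423/96)
obs 6: x=1 → posterior Inverse-Gamma(22/5, 5435/96)
obs 7: x=-3/2 → posterior Inverse-Gamma(49/10, 5867/96)
obs 8: x=1 → posterior Inverse-Gamma(27/5, 5879/96)

alpha=27/5, beta=5879/96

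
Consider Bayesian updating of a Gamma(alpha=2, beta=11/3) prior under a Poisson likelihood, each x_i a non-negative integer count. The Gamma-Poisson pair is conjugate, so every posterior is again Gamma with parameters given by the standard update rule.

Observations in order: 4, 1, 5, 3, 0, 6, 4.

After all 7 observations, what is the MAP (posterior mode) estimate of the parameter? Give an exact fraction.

obs 1: x=4 → posterior Gamma(6, 14/3)
obs 2: x=1 → posterior Gamma(7, 17/3)
obs 3: x=5 → posterior Gamma(12, 20/3)
obs 4: x=3 → posterior Gamma(15, 23/3)
obs 5: x=0 → posterior Gamma(15, 26/3)
obs 6: x=6 → posterior Gamma(21, 29/3)
obs 7: x=4 → posterior Gamma(25, 32/3)

9/4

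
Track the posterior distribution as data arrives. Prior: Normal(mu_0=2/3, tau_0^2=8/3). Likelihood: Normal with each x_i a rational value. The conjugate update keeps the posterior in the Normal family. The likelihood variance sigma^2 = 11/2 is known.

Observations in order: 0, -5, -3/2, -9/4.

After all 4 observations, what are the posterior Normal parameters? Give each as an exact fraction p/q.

mu_0=-118/97, tau_0^2=88/97

obs 1: x=0 → posterior Normal(22/49, 88/49)
obs 2: x=-5 → posterior Normal(-58/65, 88/65)
obs 3: x=-3/2 → posterior Normal(-82/81, 88/81)
obs 4: x=-9/4 → posterior Normal(-118/97, 88/97)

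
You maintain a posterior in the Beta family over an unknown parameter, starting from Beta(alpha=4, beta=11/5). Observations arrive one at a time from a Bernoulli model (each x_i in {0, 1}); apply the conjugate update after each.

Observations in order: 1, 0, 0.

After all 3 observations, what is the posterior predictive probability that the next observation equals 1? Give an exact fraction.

25/46

obs 1: x=1 → posterior Beta(5, 11/5)
obs 2: x=0 → posterior Beta(5, 16/5)
obs 3: x=0 → posterior Beta(5, 21/5)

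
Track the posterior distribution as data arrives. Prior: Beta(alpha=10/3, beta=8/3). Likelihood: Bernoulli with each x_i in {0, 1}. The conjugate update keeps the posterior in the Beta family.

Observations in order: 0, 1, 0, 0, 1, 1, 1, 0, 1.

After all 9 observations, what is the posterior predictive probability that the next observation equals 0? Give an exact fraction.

obs 1: x=0 → posterior Beta(10/3, 11/3)
obs 2: x=1 → posterior Beta(13/3, 11/3)
obs 3: x=0 → posterior Beta(13/3, 14/3)
obs 4: x=0 → posterior Beta(13/3, 17/3)
obs 5: x=1 → posterior Beta(16/3, 17/3)
obs 6: x=1 → posterior Beta(19/3, 17/3)
obs 7: x=1 → posterior Beta(22/3, 17/3)
obs 8: x=0 → posterior Beta(22/3, 20/3)
obs 9: x=1 → posterior Beta(25/3, 20/3)

4/9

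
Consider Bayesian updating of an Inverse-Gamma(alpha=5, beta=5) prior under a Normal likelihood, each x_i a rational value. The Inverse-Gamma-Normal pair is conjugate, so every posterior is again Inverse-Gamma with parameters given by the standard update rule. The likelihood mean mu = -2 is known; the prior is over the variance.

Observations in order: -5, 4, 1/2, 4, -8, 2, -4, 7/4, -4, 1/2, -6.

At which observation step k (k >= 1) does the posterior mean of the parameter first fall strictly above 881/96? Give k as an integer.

k = 5

obs 1: x=-5 → posterior Inverse-Gamma(11/2, 19/2)
obs 2: x=4 → posterior Inverse-Gamma(6, 55/2)
obs 3: x=1/2 → posterior Inverse-Gamma(13/2, 245/8)
obs 4: x=4 → posterior Inverse-Gamma(7, 389/8)
obs 5: x=-8 → posterior Inverse-Gamma(15/2, 533/8)
obs 6: x=2 → posterior Inverse-Gamma(8, 597/8)
obs 7: x=-4 → posterior Inverse-Gamma(17/2, 613/8)
obs 8: x=7/4 → posterior Inverse-Gamma(9, 2677/32)
obs 9: x=-4 → posterior Inverse-Gamma(19/2, 2741/32)
obs 10: x=1/2 → posterior Inverse-Gamma(10, 2841/32)
obs 11: x=-6 → posterior Inverse-Gamma(21/2, 3097/32)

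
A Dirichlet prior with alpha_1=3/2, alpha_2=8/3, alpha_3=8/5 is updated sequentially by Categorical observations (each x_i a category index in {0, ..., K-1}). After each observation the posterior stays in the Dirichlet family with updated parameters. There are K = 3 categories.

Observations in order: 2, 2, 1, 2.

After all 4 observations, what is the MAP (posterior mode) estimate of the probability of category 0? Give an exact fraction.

obs 1: x=2 → posterior Dirichlet(3/2, 8/3, 13/5)
obs 2: x=2 → posterior Dirichlet(3/2, 8/3, 18/5)
obs 3: x=1 → posterior Dirichlet(3/2, 11/3, 18/5)
obs 4: x=2 → posterior Dirichlet(3/2, 11/3, 23/5)

15/203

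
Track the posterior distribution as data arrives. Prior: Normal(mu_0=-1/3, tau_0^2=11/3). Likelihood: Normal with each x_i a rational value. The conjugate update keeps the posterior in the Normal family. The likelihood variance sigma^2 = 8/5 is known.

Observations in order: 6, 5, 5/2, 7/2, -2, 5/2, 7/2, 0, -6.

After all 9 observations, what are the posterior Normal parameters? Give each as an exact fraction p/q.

mu_0=817/519, tau_0^2=88/519

obs 1: x=6 → posterior Normal(322/79, 88/79)
obs 2: x=5 → posterior Normal(597/134, 44/67)
obs 3: x=5/2 → posterior Normal(1469/378, 88/189)
obs 4: x=7/2 → posterior Normal(927/244, 22/61)
obs 5: x=-2 → posterior Normal(817/299, 88/299)
obs 6: x=5/2 → posterior Normal(1909/708, 44/177)
obs 7: x=7/2 → posterior Normal(1147/409, 88/409)
obs 8: x=0 → posterior Normal(1147/464, 11/58)
obs 9: x=-6 → posterior Normal(817/519, 88/519)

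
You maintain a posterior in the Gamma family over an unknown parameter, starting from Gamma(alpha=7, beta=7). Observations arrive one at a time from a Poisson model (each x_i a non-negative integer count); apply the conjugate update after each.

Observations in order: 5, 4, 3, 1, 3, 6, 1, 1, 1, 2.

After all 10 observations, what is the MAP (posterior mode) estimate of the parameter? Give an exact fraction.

obs 1: x=5 → posterior Gamma(12, 8)
obs 2: x=4 → posterior Gamma(16, 9)
obs 3: x=3 → posterior Gamma(19, 10)
obs 4: x=1 → posterior Gamma(20, 11)
obs 5: x=3 → posterior Gamma(23, 12)
obs 6: x=6 → posterior Gamma(29, 13)
obs 7: x=1 → posterior Gamma(30, 14)
obs 8: x=1 → posterior Gamma(31, 15)
obs 9: x=1 → posterior Gamma(32, 16)
obs 10: x=2 → posterior Gamma(34, 17)

33/17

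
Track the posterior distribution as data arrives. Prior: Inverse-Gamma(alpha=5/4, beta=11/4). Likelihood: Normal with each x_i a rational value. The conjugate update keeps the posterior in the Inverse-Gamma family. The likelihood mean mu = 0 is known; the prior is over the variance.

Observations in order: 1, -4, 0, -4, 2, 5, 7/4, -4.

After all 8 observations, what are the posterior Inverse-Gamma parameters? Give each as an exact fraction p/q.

obs 1: x=1 → posterior Inverse-Gamma(7/4, 13/4)
obs 2: x=-4 → posterior Inverse-Gamma(9/4, 45/4)
obs 3: x=0 → posterior Inverse-Gamma(11/4, 45/4)
obs 4: x=-4 → posterior Inverse-Gamma(13/4, 77/4)
obs 5: x=2 → posterior Inverse-Gamma(15/4, 85/4)
obs 6: x=5 → posterior Inverse-Gamma(17/4, 135/4)
obs 7: x=7/4 → posterior Inverse-Gamma(19/4, 1129/32)
obs 8: x=-4 → posterior Inverse-Gamma(21/4, 1385/32)

alpha=21/4, beta=1385/32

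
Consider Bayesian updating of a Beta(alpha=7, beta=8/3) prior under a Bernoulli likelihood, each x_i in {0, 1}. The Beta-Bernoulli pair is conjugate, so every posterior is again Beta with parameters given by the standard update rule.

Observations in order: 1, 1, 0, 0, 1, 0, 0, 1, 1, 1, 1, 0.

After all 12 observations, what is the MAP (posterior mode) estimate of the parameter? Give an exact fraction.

39/59

obs 1: x=1 → posterior Beta(8, 8/3)
obs 2: x=1 → posterior Beta(9, 8/3)
obs 3: x=0 → posterior Beta(9, 11/3)
obs 4: x=0 → posterior Beta(9, 14/3)
obs 5: x=1 → posterior Beta(10, 14/3)
obs 6: x=0 → posterior Beta(10, 17/3)
obs 7: x=0 → posterior Beta(10, 20/3)
obs 8: x=1 → posterior Beta(11, 20/3)
obs 9: x=1 → posterior Beta(12, 20/3)
obs 10: x=1 → posterior Beta(13, 20/3)
obs 11: x=1 → posterior Beta(14, 20/3)
obs 12: x=0 → posterior Beta(14, 23/3)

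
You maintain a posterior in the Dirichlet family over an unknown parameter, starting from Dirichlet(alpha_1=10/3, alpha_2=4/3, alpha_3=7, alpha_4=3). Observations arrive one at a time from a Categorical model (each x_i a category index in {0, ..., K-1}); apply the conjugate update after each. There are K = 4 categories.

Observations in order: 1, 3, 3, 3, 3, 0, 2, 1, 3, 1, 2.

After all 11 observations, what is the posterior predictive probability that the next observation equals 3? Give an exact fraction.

obs 1: x=1 → posterior Dirichlet(10/3, 7/3, 7, 3)
obs 2: x=3 → posterior Dirichlet(10/3, 7/3, 7, 4)
obs 3: x=3 → posterior Dirichlet(10/3, 7/3, 7, 5)
obs 4: x=3 → posterior Dirichlet(10/3, 7/3, 7, 6)
obs 5: x=3 → posterior Dirichlet(10/3, 7/3, 7, 7)
obs 6: x=0 → posterior Dirichlet(13/3, 7/3, 7, 7)
obs 7: x=2 → posterior Dirichlet(13/3, 7/3, 8, 7)
obs 8: x=1 → posterior Dirichlet(13/3, 10/3, 8, 7)
obs 9: x=3 → posterior Dirichlet(13/3, 10/3, 8, 8)
obs 10: x=1 → posterior Dirichlet(13/3, 13/3, 8, 8)
obs 11: x=2 → posterior Dirichlet(13/3, 13/3, 9, 8)

24/77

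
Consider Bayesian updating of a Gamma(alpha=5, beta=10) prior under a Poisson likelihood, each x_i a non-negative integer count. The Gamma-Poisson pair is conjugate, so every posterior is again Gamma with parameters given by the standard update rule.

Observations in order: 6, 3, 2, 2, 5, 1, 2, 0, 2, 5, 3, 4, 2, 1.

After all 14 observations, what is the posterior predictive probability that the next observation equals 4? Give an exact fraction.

7291109574358240819944294917019895548696301329143541264587685888/100974195868289511092701256356196637398170423693954944610595703125

obs 1: x=6 → posterior Gamma(11, 11)
obs 2: x=3 → posterior Gamma(14, 12)
obs 3: x=2 → posterior Gamma(16, 13)
obs 4: x=2 → posterior Gamma(18, 14)
obs 5: x=5 → posterior Gamma(23, 15)
obs 6: x=1 → posterior Gamma(24, 16)
obs 7: x=2 → posterior Gamma(26, 17)
obs 8: x=0 → posterior Gamma(26, 18)
obs 9: x=2 → posterior Gamma(28, 19)
obs 10: x=5 → posterior Gamma(33, 20)
obs 11: x=3 → posterior Gamma(36, 21)
obs 12: x=4 → posterior Gamma(40, 22)
obs 13: x=2 → posterior Gamma(42, 23)
obs 14: x=1 → posterior Gamma(43, 24)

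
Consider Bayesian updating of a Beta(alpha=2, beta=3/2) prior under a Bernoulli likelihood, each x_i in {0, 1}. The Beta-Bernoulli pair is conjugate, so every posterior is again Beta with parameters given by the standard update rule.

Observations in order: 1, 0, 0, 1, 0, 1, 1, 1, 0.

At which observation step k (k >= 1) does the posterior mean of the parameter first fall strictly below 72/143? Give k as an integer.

k = 3

obs 1: x=1 → posterior Beta(3, 3/2)
obs 2: x=0 → posterior Beta(3, 5/2)
obs 3: x=0 → posterior Beta(3, 7/2)
obs 4: x=1 → posterior Beta(4, 7/2)
obs 5: x=0 → posterior Beta(4, 9/2)
obs 6: x=1 → posterior Beta(5, 9/2)
obs 7: x=1 → posterior Beta(6, 9/2)
obs 8: x=1 → posterior Beta(7, 9/2)
obs 9: x=0 → posterior Beta(7, 11/2)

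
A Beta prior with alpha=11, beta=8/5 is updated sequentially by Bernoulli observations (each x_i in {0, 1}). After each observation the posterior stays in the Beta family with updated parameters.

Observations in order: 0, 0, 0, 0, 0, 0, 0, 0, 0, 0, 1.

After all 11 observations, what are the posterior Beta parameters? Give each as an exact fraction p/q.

obs 1: x=0 → posterior Beta(11, 13/5)
obs 2: x=0 → posterior Beta(11, 18/5)
obs 3: x=0 → posterior Beta(11, 23/5)
obs 4: x=0 → posterior Beta(11, 28/5)
obs 5: x=0 → posterior Beta(11, 33/5)
obs 6: x=0 → posterior Beta(11, 38/5)
obs 7: x=0 → posterior Beta(11, 43/5)
obs 8: x=0 → posterior Beta(11, 48/5)
obs 9: x=0 → posterior Beta(11, 53/5)
obs 10: x=0 → posterior Beta(11, 58/5)
obs 11: x=1 → posterior Beta(12, 58/5)

alpha=12, beta=58/5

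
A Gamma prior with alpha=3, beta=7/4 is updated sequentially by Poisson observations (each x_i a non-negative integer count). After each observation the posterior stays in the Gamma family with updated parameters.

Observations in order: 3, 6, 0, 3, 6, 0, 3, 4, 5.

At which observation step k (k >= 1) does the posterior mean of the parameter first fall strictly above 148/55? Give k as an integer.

obs 1: x=3 → posterior Gamma(6, 11/4)
obs 2: x=6 → posterior Gamma(12, 15/4)
obs 3: x=0 → posterior Gamma(12, 19/4)
obs 4: x=3 → posterior Gamma(15, 23/4)
obs 5: x=6 → posterior Gamma(21, 27/4)
obs 6: x=0 → posterior Gamma(21, 31/4)
obs 7: x=3 → posterior Gamma(24, 35/4)
obs 8: x=4 → posterior Gamma(28, 39/4)
obs 9: x=5 → posterior Gamma(33, 43/4)

k = 2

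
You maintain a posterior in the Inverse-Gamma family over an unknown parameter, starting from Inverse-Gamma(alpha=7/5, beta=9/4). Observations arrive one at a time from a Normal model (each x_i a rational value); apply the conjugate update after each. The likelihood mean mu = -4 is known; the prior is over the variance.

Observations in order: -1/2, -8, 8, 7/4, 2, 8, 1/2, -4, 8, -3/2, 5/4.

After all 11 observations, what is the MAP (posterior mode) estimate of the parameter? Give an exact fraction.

23515/632

obs 1: x=-1/2 → posterior Inverse-Gamma(19/10, 67/8)
obs 2: x=-8 → posterior Inverse-Gamma(12/5, 131/8)
obs 3: x=8 → posterior Inverse-Gamma(29/10, 707/8)
obs 4: x=7/4 → posterior Inverse-Gamma(17/5, 3357/32)
obs 5: x=2 → posterior Inverse-Gamma(39/10, 3933/32)
obs 6: x=8 → posterior Inverse-Gamma(22/5, 6237/32)
obs 7: x=1/2 → posterior Inverse-Gamma(49/10, 6561/32)
obs 8: x=-4 → posterior Inverse-Gamma(27/5, 6561/32)
obs 9: x=8 → posterior Inverse-Gamma(59/10, 8865/32)
obs 10: x=-3/2 → posterior Inverse-Gamma(32/5, 8965/32)
obs 11: x=5/4 → posterior Inverse-Gamma(69/10, 4703/16)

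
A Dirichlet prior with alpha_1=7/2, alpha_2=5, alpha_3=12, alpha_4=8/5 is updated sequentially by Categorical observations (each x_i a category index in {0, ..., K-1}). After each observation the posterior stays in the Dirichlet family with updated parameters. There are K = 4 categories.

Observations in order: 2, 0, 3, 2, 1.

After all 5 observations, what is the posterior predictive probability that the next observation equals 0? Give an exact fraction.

obs 1: x=2 → posterior Dirichlet(7/2, 5, 13, 8/5)
obs 2: x=0 → posterior Dirichlet(9/2, 5, 13, 8/5)
obs 3: x=3 → posterior Dirichlet(9/2, 5, 13, 13/5)
obs 4: x=2 → posterior Dirichlet(9/2, 5, 14, 13/5)
obs 5: x=1 → posterior Dirichlet(9/2, 6, 14, 13/5)

45/271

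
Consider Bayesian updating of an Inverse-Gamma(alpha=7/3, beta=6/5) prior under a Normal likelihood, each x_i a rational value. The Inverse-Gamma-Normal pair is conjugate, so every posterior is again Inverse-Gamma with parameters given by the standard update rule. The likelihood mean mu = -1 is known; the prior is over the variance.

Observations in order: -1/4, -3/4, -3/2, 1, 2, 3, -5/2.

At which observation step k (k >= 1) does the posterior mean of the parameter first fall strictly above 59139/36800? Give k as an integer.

obs 1: x=-1/4 → posterior Inverse-Gamma(17/6, 237/160)
obs 2: x=-3/4 → posterior Inverse-Gamma(10/3, 121/80)
obs 3: x=-3/2 → posterior Inverse-Gamma(23/6, 131/80)
obs 4: x=1 → posterior Inverse-Gamma(13/3, 291/80)
obs 5: x=2 → posterior Inverse-Gamma(29/6, 651/80)
obs 6: x=3 → posterior Inverse-Gamma(16/3, 1291/80)
obs 7: x=-5/2 → posterior Inverse-Gamma(35/6, 1381/80)

k = 5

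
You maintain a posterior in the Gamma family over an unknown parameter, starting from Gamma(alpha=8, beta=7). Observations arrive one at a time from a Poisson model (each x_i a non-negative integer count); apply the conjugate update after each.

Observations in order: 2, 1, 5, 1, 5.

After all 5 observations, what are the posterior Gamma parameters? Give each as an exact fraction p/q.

alpha=22, beta=12

obs 1: x=2 → posterior Gamma(10, 8)
obs 2: x=1 → posterior Gamma(11, 9)
obs 3: x=5 → posterior Gamma(16, 10)
obs 4: x=1 → posterior Gamma(17, 11)
obs 5: x=5 → posterior Gamma(22, 12)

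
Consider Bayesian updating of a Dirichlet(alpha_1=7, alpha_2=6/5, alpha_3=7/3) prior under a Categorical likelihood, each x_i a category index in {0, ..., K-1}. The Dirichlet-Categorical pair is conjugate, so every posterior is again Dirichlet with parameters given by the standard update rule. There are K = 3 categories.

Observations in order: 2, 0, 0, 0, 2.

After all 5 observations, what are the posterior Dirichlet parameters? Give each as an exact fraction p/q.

obs 1: x=2 → posterior Dirichlet(7, 6/5, 10/3)
obs 2: x=0 → posterior Dirichlet(8, 6/5, 10/3)
obs 3: x=0 → posterior Dirichlet(9, 6/5, 10/3)
obs 4: x=0 → posterior Dirichlet(10, 6/5, 10/3)
obs 5: x=2 → posterior Dirichlet(10, 6/5, 13/3)

alpha_1=10, alpha_2=6/5, alpha_3=13/3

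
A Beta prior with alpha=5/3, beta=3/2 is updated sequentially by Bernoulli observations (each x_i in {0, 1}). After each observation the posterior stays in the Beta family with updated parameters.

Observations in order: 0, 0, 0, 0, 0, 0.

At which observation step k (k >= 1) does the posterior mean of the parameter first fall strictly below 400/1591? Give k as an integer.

k = 4

obs 1: x=0 → posterior Beta(5/3, 5/2)
obs 2: x=0 → posterior Beta(5/3, 7/2)
obs 3: x=0 → posterior Beta(5/3, 9/2)
obs 4: x=0 → posterior Beta(5/3, 11/2)
obs 5: x=0 → posterior Beta(5/3, 13/2)
obs 6: x=0 → posterior Beta(5/3, 15/2)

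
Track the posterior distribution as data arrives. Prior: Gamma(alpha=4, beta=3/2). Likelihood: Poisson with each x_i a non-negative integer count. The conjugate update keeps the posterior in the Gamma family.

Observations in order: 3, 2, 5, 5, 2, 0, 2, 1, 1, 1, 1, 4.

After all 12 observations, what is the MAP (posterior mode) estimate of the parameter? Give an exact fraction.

20/9

obs 1: x=3 → posterior Gamma(7, 5/2)
obs 2: x=2 → posterior Gamma(9, 7/2)
obs 3: x=5 → posterior Gamma(14, 9/2)
obs 4: x=5 → posterior Gamma(19, 11/2)
obs 5: x=2 → posterior Gamma(21, 13/2)
obs 6: x=0 → posterior Gamma(21, 15/2)
obs 7: x=2 → posterior Gamma(23, 17/2)
obs 8: x=1 → posterior Gamma(24, 19/2)
obs 9: x=1 → posterior Gamma(25, 21/2)
obs 10: x=1 → posterior Gamma(26, 23/2)
obs 11: x=1 → posterior Gamma(27, 25/2)
obs 12: x=4 → posterior Gamma(31, 27/2)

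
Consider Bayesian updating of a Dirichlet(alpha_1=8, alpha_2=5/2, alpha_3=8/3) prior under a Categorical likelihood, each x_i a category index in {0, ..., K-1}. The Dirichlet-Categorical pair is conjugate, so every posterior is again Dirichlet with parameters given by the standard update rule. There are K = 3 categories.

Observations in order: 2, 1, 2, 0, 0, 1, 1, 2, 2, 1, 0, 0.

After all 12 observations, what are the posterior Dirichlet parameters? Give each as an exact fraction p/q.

obs 1: x=2 → posterior Dirichlet(8, 5/2, 11/3)
obs 2: x=1 → posterior Dirichlet(8, 7/2, 11/3)
obs 3: x=2 → posterior Dirichlet(8, 7/2, 14/3)
obs 4: x=0 → posterior Dirichlet(9, 7/2, 14/3)
obs 5: x=0 → posterior Dirichlet(10, 7/2, 14/3)
obs 6: x=1 → posterior Dirichlet(10, 9/2, 14/3)
obs 7: x=1 → posterior Dirichlet(10, 11/2, 14/3)
obs 8: x=2 → posterior Dirichlet(10, 11/2, 17/3)
obs 9: x=2 → posterior Dirichlet(10, 11/2, 20/3)
obs 10: x=1 → posterior Dirichlet(10, 13/2, 20/3)
obs 11: x=0 → posterior Dirichlet(11, 13/2, 20/3)
obs 12: x=0 → posterior Dirichlet(12, 13/2, 20/3)

alpha_1=12, alpha_2=13/2, alpha_3=20/3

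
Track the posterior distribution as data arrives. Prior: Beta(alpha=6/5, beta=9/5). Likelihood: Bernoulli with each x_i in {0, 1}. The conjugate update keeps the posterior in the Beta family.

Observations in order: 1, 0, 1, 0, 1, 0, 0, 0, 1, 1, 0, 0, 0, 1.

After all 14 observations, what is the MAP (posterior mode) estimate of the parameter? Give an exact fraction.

obs 1: x=1 → posterior Beta(11/5, 9/5)
obs 2: x=0 → posterior Beta(11/5, 14/5)
obs 3: x=1 → posterior Beta(16/5, 14/5)
obs 4: x=0 → posterior Beta(16/5, 19/5)
obs 5: x=1 → posterior Beta(21/5, 19/5)
obs 6: x=0 → posterior Beta(21/5, 24/5)
obs 7: x=0 → posterior Beta(21/5, 29/5)
obs 8: x=0 → posterior Beta(21/5, 34/5)
obs 9: x=1 → posterior Beta(26/5, 34/5)
obs 10: x=1 → posterior Beta(31/5, 34/5)
obs 11: x=0 → posterior Beta(31/5, 39/5)
obs 12: x=0 → posterior Beta(31/5, 44/5)
obs 13: x=0 → posterior Beta(31/5, 49/5)
obs 14: x=1 → posterior Beta(36/5, 49/5)

31/75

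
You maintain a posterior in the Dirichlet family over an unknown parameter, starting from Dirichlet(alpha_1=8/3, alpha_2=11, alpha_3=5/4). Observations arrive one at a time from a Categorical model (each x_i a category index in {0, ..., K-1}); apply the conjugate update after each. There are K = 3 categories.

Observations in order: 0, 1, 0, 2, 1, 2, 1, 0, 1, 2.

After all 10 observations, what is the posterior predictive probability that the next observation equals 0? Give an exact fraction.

obs 1: x=0 → posterior Dirichlet(11/3, 11, 5/4)
obs 2: x=1 → posterior Dirichlet(11/3, 12, 5/4)
obs 3: x=0 → posterior Dirichlet(14/3, 12, 5/4)
obs 4: x=2 → posterior Dirichlet(14/3, 12, 9/4)
obs 5: x=1 → posterior Dirichlet(14/3, 13, 9/4)
obs 6: x=2 → posterior Dirichlet(14/3, 13, 13/4)
obs 7: x=1 → posterior Dirichlet(14/3, 14, 13/4)
obs 8: x=0 → posterior Dirichlet(17/3, 14, 13/4)
obs 9: x=1 → posterior Dirichlet(17/3, 15, 13/4)
obs 10: x=2 → posterior Dirichlet(17/3, 15, 17/4)

68/299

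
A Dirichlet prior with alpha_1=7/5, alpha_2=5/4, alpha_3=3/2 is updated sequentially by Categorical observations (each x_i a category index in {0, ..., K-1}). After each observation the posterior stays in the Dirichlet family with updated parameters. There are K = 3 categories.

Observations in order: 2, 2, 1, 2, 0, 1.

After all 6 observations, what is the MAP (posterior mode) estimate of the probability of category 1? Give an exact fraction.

obs 1: x=2 → posterior Dirichlet(7/5, 5/4, 5/2)
obs 2: x=2 → posterior Dirichlet(7/5, 5/4, 7/2)
obs 3: x=1 → posterior Dirichlet(7/5, 9/4, 7/2)
obs 4: x=2 → posterior Dirichlet(7/5, 9/4, 9/2)
obs 5: x=0 → posterior Dirichlet(12/5, 9/4, 9/2)
obs 6: x=1 → posterior Dirichlet(12/5, 13/4, 9/2)

45/143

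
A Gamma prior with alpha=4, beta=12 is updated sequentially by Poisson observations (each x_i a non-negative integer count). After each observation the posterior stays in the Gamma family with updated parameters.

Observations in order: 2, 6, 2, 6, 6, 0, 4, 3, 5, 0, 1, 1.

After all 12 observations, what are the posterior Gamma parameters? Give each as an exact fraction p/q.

alpha=40, beta=24

obs 1: x=2 → posterior Gamma(6, 13)
obs 2: x=6 → posterior Gamma(12, 14)
obs 3: x=2 → posterior Gamma(14, 15)
obs 4: x=6 → posterior Gamma(20, 16)
obs 5: x=6 → posterior Gamma(26, 17)
obs 6: x=0 → posterior Gamma(26, 18)
obs 7: x=4 → posterior Gamma(30, 19)
obs 8: x=3 → posterior Gamma(33, 20)
obs 9: x=5 → posterior Gamma(38, 21)
obs 10: x=0 → posterior Gamma(38, 22)
obs 11: x=1 → posterior Gamma(39, 23)
obs 12: x=1 → posterior Gamma(40, 24)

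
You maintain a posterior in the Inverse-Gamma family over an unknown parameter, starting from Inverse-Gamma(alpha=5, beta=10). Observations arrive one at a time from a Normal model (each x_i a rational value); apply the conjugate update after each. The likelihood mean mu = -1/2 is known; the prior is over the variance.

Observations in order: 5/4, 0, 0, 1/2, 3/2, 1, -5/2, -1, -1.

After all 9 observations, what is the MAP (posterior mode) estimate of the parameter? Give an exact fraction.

565/336

obs 1: x=5/4 → posterior Inverse-Gamma(11/2, 369/32)
obs 2: x=0 → posterior Inverse-Gamma(6, 373/32)
obs 3: x=0 → posterior Inverse-Gamma(13/2, 377/32)
obs 4: x=1/2 → posterior Inverse-Gamma(7, 393/32)
obs 5: x=3/2 → posterior Inverse-Gamma(15/2, 457/32)
obs 6: x=1 → posterior Inverse-Gamma(8, 493/32)
obs 7: x=-5/2 → posterior Inverse-Gamma(17/2, 557/32)
obs 8: x=-1 → posterior Inverse-Gamma(9, 561/32)
obs 9: x=-1 → posterior Inverse-Gamma(19/2, 565/32)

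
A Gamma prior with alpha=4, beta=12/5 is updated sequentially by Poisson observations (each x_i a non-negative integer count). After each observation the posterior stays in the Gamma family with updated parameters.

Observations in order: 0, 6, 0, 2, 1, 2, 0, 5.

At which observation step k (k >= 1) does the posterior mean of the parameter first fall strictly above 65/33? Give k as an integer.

obs 1: x=0 → posterior Gamma(4, 17/5)
obs 2: x=6 → posterior Gamma(10, 22/5)
obs 3: x=0 → posterior Gamma(10, 27/5)
obs 4: x=2 → posterior Gamma(12, 32/5)
obs 5: x=1 → posterior Gamma(13, 37/5)
obs 6: x=2 → posterior Gamma(15, 42/5)
obs 7: x=0 → posterior Gamma(15, 47/5)
obs 8: x=5 → posterior Gamma(20, 52/5)

k = 2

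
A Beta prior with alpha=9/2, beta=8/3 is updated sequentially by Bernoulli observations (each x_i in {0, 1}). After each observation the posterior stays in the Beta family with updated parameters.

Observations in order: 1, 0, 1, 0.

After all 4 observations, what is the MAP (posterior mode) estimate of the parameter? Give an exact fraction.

obs 1: x=1 → posterior Beta(11/2, 8/3)
obs 2: x=0 → posterior Beta(11/2, 11/3)
obs 3: x=1 → posterior Beta(13/2, 11/3)
obs 4: x=0 → posterior Beta(13/2, 14/3)

3/5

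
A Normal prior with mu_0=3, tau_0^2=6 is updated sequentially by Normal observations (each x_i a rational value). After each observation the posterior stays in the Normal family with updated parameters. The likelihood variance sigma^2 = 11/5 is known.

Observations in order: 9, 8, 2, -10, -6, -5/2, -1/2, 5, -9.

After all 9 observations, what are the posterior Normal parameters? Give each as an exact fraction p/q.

obs 1: x=9 → posterior Normal(303/41, 66/41)
obs 2: x=8 → posterior Normal(543/71, 66/71)
obs 3: x=2 → posterior Normal(603/101, 66/101)
obs 4: x=-10 → posterior Normal(303/131, 66/131)
obs 5: x=-6 → posterior Normal(123/161, 66/161)
obs 6: x=-5/2 → posterior Normal(48/191, 66/191)
obs 7: x=-1/2 → posterior Normal(33/221, 66/221)
obs 8: x=5 → posterior Normal(183/251, 66/251)
obs 9: x=-9 → posterior Normal(-87/281, 66/281)

mu_0=-87/281, tau_0^2=66/281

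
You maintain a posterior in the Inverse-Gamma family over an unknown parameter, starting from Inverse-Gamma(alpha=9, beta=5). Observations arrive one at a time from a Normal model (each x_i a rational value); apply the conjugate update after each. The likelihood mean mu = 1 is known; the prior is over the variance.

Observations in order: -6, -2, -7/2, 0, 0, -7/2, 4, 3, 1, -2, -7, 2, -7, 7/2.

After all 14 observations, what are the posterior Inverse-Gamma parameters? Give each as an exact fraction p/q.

alpha=16, beta=1071/8

obs 1: x=-6 → posterior Inverse-Gamma(19/2, 59/2)
obs 2: x=-2 → posterior Inverse-Gamma(10, 34)
obs 3: x=-7/2 → posterior Inverse-Gamma(21/2, 353/8)
obs 4: x=0 → posterior Inverse-Gamma(11, 357/8)
obs 5: x=0 → posterior Inverse-Gamma(23/2, 361/8)
obs 6: x=-7/2 → posterior Inverse-Gamma(12, 221/4)
obs 7: x=4 → posterior Inverse-Gamma(25/2, 239/4)
obs 8: x=3 → posterior Inverse-Gamma(13, 247/4)
obs 9: x=1 → posterior Inverse-Gamma(27/2, 247/4)
obs 10: x=-2 → posterior Inverse-Gamma(14, 265/4)
obs 11: x=-7 → posterior Inverse-Gamma(29/2, 393/4)
obs 12: x=2 → posterior Inverse-Gamma(15, 395/4)
obs 13: x=-7 → posterior Inverse-Gamma(31/2, 523/4)
obs 14: x=7/2 → posterior Inverse-Gamma(16, 1071/8)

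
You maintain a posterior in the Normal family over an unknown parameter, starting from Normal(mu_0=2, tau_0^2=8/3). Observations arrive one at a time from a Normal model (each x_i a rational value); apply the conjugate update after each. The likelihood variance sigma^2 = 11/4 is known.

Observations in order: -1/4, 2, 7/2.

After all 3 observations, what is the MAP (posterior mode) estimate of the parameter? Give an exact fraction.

obs 1: x=-1/4 → posterior Normal(58/65, 88/65)
obs 2: x=2 → posterior Normal(122/97, 88/97)
obs 3: x=7/2 → posterior Normal(78/43, 88/129)

78/43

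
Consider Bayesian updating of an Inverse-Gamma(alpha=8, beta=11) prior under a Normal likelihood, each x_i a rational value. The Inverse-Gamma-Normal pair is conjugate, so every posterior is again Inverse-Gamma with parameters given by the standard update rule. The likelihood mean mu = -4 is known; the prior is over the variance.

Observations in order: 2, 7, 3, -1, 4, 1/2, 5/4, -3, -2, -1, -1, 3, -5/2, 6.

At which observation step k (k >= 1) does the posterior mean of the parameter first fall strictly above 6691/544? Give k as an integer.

k = 3

obs 1: x=2 → posterior Inverse-Gamma(17/2, 29)
obs 2: x=7 → posterior Inverse-Gamma(9, 179/2)
obs 3: x=3 → posterior Inverse-Gamma(19/2, 114)
obs 4: x=-1 → posterior Inverse-Gamma(10, 237/2)
obs 5: x=4 → posterior Inverse-Gamma(21/2, 301/2)
obs 6: x=1/2 → posterior Inverse-Gamma(11, 1285/8)
obs 7: x=5/4 → posterior Inverse-Gamma(23/2, 5581/32)
obs 8: x=-3 → posterior Inverse-Gamma(12, 5597/32)
obs 9: x=-2 → posterior Inverse-Gamma(25/2, 5661/32)
obs 10: x=-1 → posterior Inverse-Gamma(13, 5805/32)
obs 11: x=-1 → posterior Inverse-Gamma(27/2, 5949/32)
obs 12: x=3 → posterior Inverse-Gamma(14, 6733/32)
obs 13: x=-5/2 → posterior Inverse-Gamma(29/2, 6769/32)
obs 14: x=6 → posterior Inverse-Gamma(15, 8369/32)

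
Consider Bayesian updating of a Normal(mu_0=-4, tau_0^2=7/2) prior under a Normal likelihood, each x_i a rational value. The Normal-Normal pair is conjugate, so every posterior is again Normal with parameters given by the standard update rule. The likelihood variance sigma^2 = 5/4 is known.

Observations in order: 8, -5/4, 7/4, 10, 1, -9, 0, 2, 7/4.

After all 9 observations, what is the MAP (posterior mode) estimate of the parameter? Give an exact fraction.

359/262

obs 1: x=8 → posterior Normal(92/19, 35/38)
obs 2: x=-5/4 → posterior Normal(149/66, 35/66)
obs 3: x=7/4 → posterior Normal(99/47, 35/94)
obs 4: x=10 → posterior Normal(239/61, 35/122)
obs 5: x=1 → posterior Normal(253/75, 7/30)
obs 6: x=-9 → posterior Normal(127/89, 35/178)
obs 7: x=0 → posterior Normal(127/103, 35/206)
obs 8: x=2 → posterior Normal(155/117, 35/234)
obs 9: x=7/4 → posterior Normal(359/262, 35/262)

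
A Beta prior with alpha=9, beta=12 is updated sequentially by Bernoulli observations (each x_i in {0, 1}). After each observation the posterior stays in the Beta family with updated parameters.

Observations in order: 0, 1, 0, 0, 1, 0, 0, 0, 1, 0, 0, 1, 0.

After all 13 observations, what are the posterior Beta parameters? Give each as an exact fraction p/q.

alpha=13, beta=21

obs 1: x=0 → posterior Beta(9, 13)
obs 2: x=1 → posterior Beta(10, 13)
obs 3: x=0 → posterior Beta(10, 14)
obs 4: x=0 → posterior Beta(10, 15)
obs 5: x=1 → posterior Beta(11, 15)
obs 6: x=0 → posterior Beta(11, 16)
obs 7: x=0 → posterior Beta(11, 17)
obs 8: x=0 → posterior Beta(11, 18)
obs 9: x=1 → posterior Beta(12, 18)
obs 10: x=0 → posterior Beta(12, 19)
obs 11: x=0 → posterior Beta(12, 20)
obs 12: x=1 → posterior Beta(13, 20)
obs 13: x=0 → posterior Beta(13, 21)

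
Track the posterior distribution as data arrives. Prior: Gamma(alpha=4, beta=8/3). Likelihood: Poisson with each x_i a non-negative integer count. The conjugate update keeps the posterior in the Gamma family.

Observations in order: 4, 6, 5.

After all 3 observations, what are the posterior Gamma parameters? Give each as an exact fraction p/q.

alpha=19, beta=17/3

obs 1: x=4 → posterior Gamma(8, 11/3)
obs 2: x=6 → posterior Gamma(14, 14/3)
obs 3: x=5 → posterior Gamma(19, 17/3)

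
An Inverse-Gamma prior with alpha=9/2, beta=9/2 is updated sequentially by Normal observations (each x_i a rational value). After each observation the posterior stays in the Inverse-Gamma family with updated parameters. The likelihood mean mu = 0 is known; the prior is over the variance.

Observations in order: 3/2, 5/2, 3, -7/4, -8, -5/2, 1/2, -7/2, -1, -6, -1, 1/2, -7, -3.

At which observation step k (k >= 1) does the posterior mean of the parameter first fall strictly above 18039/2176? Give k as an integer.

obs 1: x=3/2 → posterior Inverse-Gamma(5, 45/8)
obs 2: x=5/2 → posterior Inverse-Gamma(11/2, 35/4)
obs 3: x=3 → posterior Inverse-Gamma(6, 53/4)
obs 4: x=-7/4 → posterior Inverse-Gamma(13/2, 473/32)
obs 5: x=-8 → posterior Inverse-Gamma(7, 1497/32)
obs 6: x=-5/2 → posterior Inverse-Gamma(15/2, 1597/32)
obs 7: x=1/2 → posterior Inverse-Gamma(8, 1601/32)
obs 8: x=-7/2 → posterior Inverse-Gamma(17/2, 1797/32)
obs 9: x=-1 → posterior Inverse-Gamma(9, 1813/32)
obs 10: x=-6 → posterior Inverse-Gamma(19/2, 2389/32)
obs 11: x=-1 → posterior Inverse-Gamma(10, 2405/32)
obs 12: x=1/2 → posterior Inverse-Gamma(21/2, 2409/32)
obs 13: x=-7 → posterior Inverse-Gamma(11, 3193/32)
obs 14: x=-3 → posterior Inverse-Gamma(23/2, 3337/32)

k = 10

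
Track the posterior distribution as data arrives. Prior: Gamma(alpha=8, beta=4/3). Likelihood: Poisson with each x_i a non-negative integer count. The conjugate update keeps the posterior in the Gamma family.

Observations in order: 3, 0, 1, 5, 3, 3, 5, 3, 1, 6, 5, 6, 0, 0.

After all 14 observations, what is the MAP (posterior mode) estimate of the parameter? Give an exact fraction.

72/23

obs 1: x=3 → posterior Gamma(11, 7/3)
obs 2: x=0 → posterior Gamma(11, 10/3)
obs 3: x=1 → posterior Gamma(12, 13/3)
obs 4: x=5 → posterior Gamma(17, 16/3)
obs 5: x=3 → posterior Gamma(20, 19/3)
obs 6: x=3 → posterior Gamma(23, 22/3)
obs 7: x=5 → posterior Gamma(28, 25/3)
obs 8: x=3 → posterior Gamma(31, 28/3)
obs 9: x=1 → posterior Gamma(32, 31/3)
obs 10: x=6 → posterior Gamma(38, 34/3)
obs 11: x=5 → posterior Gamma(43, 37/3)
obs 12: x=6 → posterior Gamma(49, 40/3)
obs 13: x=0 → posterior Gamma(49, 43/3)
obs 14: x=0 → posterior Gamma(49, 46/3)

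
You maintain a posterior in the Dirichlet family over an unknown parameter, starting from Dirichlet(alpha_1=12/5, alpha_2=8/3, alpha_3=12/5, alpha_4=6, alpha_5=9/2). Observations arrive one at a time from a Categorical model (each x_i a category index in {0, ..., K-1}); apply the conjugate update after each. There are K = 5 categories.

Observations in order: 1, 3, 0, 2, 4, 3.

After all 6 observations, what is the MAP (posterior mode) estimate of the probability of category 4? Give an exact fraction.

135/569

obs 1: x=1 → posterior Dirichlet(12/5, 11/3, 12/5, 6, 9/2)
obs 2: x=3 → posterior Dirichlet(12/5, 11/3, 12/5, 7, 9/2)
obs 3: x=0 → posterior Dirichlet(17/5, 11/3, 12/5, 7, 9/2)
obs 4: x=2 → posterior Dirichlet(17/5, 11/3, 17/5, 7, 9/2)
obs 5: x=4 → posterior Dirichlet(17/5, 11/3, 17/5, 7, 11/2)
obs 6: x=3 → posterior Dirichlet(17/5, 11/3, 17/5, 8, 11/2)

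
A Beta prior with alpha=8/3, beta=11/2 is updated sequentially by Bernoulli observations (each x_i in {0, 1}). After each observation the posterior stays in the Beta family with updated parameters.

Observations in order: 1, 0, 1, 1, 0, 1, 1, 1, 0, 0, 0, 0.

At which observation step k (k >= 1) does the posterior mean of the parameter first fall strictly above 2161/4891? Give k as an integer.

obs 1: x=1 → posterior Beta(11/3, 11/2)
obs 2: x=0 → posterior Beta(11/3, 13/2)
obs 3: x=1 → posterior Beta(14/3, 13/2)
obs 4: x=1 → posterior Beta(17/3, 13/2)
obs 5: x=0 → posterior Beta(17/3, 15/2)
obs 6: x=1 → posterior Beta(20/3, 15/2)
obs 7: x=1 → posterior Beta(23/3, 15/2)
obs 8: x=1 → posterior Beta(26/3, 15/2)
obs 9: x=0 → posterior Beta(26/3, 17/2)
obs 10: x=0 → posterior Beta(26/3, 19/2)
obs 11: x=0 → posterior Beta(26/3, 21/2)
obs 12: x=0 → posterior Beta(26/3, 23/2)

k = 4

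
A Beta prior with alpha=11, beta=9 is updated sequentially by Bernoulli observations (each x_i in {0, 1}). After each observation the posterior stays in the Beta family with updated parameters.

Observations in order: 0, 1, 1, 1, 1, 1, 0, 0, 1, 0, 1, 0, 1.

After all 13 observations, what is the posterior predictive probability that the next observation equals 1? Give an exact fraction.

19/33

obs 1: x=0 → posterior Beta(11, 10)
obs 2: x=1 → posterior Beta(12, 10)
obs 3: x=1 → posterior Beta(13, 10)
obs 4: x=1 → posterior Beta(14, 10)
obs 5: x=1 → posterior Beta(15, 10)
obs 6: x=1 → posterior Beta(16, 10)
obs 7: x=0 → posterior Beta(16, 11)
obs 8: x=0 → posterior Beta(16, 12)
obs 9: x=1 → posterior Beta(17, 12)
obs 10: x=0 → posterior Beta(17, 13)
obs 11: x=1 → posterior Beta(18, 13)
obs 12: x=0 → posterior Beta(18, 14)
obs 13: x=1 → posterior Beta(19, 14)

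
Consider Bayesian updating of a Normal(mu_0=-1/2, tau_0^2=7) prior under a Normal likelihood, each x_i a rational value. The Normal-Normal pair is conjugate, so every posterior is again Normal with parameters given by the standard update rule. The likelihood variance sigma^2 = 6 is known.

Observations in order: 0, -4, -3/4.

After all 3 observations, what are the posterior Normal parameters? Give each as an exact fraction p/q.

obs 1: x=0 → posterior Normal(-3/13, 42/13)
obs 2: x=-4 → posterior Normal(-31/20, 21/10)
obs 3: x=-3/4 → posterior Normal(-145/108, 14/9)

mu_0=-145/108, tau_0^2=14/9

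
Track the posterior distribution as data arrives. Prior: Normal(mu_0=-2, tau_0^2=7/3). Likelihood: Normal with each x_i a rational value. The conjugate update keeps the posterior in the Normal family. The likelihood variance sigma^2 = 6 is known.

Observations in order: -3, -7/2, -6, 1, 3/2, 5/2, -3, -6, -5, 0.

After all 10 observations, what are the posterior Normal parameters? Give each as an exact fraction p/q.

obs 1: x=-3 → posterior Normal(-57/25, 42/25)
obs 2: x=-7/2 → posterior Normal(-163/64, 21/16)
obs 3: x=-6 → posterior Normal(-19/6, 14/13)
obs 4: x=1 → posterior Normal(-233/92, 21/23)
obs 5: x=3/2 → posterior Normal(-2, 42/53)
obs 6: x=5/2 → posterior Normal(-59/40, 7/10)
obs 7: x=-3 → posterior Normal(-219/134, 42/67)
obs 8: x=-6 → posterior Normal(-303/148, 21/37)
obs 9: x=-5 → posterior Normal(-373/162, 14/27)
obs 10: x=0 → posterior Normal(-373/176, 21/44)

mu_0=-373/176, tau_0^2=21/44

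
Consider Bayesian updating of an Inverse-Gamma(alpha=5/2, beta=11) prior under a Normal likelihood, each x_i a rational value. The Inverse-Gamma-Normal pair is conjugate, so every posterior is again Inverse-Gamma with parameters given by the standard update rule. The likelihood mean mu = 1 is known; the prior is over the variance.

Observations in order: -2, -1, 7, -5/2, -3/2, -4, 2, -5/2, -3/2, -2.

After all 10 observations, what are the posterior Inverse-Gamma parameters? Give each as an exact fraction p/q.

obs 1: x=-2 → posterior Inverse-Gamma(3, 31/2)
obs 2: x=-1 → posterior Inverse-Gamma(7/2, 35/2)
obs 3: x=7 → posterior Inverse-Gamma(4, 71/2)
obs 4: x=-5/2 → posterior Inverse-Gamma(9/2, 333/8)
obs 5: x=-3/2 → posterior Inverse-Gamma(5, 179/4)
obs 6: x=-4 → posterior Inverse-Gamma(11/2, 229/4)
obs 7: x=2 → posterior Inverse-Gamma(6, 231/4)
obs 8: x=-5/2 → posterior Inverse-Gamma(13/2, 511/8)
obs 9: x=-3/2 → posterior Inverse-Gamma(7, 67)
obs 10: x=-2 → posterior Inverse-Gamma(15/2, 143/2)

alpha=15/2, beta=143/2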